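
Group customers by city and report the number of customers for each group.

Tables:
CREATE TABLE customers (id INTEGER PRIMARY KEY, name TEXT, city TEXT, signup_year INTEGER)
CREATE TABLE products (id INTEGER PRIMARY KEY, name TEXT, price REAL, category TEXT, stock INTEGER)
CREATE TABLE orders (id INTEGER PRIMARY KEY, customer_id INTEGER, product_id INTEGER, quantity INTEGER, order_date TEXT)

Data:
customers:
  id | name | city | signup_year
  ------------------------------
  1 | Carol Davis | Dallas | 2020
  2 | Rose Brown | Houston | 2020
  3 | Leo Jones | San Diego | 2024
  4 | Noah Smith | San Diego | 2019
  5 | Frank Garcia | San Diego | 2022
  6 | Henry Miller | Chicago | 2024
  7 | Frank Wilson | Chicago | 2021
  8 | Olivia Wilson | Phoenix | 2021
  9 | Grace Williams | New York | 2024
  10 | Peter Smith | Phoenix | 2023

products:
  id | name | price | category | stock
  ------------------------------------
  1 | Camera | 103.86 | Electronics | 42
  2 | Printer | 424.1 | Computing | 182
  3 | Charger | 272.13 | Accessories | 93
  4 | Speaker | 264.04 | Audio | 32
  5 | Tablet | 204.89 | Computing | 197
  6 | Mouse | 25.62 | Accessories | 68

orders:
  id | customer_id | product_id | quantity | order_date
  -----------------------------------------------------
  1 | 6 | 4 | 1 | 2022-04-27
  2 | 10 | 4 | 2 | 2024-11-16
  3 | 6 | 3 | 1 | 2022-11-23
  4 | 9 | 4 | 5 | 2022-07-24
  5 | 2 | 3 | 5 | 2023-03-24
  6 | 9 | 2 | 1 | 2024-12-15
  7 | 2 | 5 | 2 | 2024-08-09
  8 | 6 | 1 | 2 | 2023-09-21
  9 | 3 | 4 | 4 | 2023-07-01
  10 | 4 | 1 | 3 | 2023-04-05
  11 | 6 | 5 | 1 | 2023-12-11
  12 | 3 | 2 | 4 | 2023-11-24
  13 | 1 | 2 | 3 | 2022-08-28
SELECT city, COUNT(*) AS n FROM customers GROUP BY city

Execution result:
city | n
Chicago | 2
Dallas | 1
Houston | 1
New York | 1
Phoenix | 2
San Diego | 3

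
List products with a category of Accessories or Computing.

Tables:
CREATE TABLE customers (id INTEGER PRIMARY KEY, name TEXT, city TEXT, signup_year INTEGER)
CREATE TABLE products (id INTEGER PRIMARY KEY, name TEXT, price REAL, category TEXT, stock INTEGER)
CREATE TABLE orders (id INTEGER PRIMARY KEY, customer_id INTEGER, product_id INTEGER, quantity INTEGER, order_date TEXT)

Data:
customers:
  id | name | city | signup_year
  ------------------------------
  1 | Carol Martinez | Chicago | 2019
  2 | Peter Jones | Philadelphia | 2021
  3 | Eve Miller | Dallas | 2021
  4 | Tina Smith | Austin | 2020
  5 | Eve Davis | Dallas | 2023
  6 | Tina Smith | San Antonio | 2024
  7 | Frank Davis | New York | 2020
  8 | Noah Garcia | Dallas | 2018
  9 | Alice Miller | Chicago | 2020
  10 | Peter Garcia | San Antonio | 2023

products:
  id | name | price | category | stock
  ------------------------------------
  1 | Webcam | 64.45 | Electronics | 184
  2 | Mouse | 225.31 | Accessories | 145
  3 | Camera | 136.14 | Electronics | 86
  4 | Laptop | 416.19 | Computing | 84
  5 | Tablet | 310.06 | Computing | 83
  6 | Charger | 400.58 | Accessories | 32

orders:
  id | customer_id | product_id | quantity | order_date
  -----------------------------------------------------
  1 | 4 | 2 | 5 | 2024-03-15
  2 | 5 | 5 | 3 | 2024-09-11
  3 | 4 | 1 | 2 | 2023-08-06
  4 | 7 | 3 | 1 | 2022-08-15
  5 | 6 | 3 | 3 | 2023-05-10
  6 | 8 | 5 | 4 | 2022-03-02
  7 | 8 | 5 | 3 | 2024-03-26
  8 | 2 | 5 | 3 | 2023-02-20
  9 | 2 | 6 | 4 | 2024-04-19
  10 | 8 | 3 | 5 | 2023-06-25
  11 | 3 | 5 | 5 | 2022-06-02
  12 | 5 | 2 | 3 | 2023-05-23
SELECT name, category FROM products WHERE category IN ('Accessories', 'Computing')

Execution result:
name | category
Mouse | Accessories
Laptop | Computing
Tablet | Computing
Charger | Accessories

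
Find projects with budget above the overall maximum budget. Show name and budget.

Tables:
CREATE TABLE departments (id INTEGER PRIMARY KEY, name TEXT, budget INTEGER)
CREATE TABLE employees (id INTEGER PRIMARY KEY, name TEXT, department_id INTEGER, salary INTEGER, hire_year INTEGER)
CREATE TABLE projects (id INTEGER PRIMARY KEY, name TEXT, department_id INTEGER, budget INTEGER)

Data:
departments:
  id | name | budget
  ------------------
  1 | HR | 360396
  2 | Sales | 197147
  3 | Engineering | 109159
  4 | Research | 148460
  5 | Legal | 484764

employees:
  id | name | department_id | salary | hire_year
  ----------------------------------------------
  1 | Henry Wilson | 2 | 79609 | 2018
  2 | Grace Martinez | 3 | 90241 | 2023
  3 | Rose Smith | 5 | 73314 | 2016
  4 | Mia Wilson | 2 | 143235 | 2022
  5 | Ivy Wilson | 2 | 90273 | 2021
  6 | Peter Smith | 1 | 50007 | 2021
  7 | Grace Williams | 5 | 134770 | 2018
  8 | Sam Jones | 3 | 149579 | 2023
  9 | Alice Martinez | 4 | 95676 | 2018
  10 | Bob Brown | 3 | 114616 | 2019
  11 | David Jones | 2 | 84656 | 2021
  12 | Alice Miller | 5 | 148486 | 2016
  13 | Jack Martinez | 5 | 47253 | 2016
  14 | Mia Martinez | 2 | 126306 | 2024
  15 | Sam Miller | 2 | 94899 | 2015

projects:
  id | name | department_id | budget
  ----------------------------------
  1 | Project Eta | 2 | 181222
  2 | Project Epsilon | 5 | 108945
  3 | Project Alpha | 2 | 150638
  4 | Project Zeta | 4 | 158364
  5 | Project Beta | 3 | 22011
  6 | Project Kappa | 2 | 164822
SELECT name, budget FROM projects WHERE budget > (SELECT MAX(budget) FROM projects)

Execution result:
(no rows)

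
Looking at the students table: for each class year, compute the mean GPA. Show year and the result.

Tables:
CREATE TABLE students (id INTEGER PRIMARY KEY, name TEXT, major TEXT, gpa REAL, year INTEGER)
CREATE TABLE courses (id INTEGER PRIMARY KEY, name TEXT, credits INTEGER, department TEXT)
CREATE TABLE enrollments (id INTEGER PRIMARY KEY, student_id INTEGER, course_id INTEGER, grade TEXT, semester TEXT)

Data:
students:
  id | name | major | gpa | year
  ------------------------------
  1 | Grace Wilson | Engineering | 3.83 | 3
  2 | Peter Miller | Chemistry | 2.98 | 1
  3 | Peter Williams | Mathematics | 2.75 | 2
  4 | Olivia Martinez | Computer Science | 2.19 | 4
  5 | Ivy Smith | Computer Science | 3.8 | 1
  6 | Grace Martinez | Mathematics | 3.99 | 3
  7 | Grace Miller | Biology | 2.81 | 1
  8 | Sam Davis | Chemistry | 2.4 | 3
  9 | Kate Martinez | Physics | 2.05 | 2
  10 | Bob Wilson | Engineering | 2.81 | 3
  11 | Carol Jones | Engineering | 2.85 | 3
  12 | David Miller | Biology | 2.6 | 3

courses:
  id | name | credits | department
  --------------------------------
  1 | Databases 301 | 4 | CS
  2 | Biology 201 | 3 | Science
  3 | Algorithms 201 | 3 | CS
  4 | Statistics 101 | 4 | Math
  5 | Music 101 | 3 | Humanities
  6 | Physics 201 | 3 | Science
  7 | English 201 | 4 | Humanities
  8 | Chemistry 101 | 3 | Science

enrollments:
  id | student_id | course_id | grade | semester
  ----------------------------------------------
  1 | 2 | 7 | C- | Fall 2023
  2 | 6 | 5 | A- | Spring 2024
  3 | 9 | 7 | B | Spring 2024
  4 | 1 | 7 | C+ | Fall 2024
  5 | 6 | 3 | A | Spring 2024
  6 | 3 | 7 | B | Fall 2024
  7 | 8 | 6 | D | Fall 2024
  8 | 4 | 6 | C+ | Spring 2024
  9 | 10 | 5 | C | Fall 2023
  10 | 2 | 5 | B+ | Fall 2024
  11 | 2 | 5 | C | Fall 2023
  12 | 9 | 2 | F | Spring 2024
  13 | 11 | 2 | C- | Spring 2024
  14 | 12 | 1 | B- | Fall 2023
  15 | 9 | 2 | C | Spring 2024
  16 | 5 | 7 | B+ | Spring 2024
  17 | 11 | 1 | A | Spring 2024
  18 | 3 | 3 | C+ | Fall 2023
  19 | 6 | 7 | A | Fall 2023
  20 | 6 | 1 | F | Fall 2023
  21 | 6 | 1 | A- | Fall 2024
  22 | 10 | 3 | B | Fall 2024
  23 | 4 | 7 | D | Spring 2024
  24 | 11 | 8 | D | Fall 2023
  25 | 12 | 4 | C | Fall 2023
SELECT year, AVG(gpa) AS avg_gpa FROM students GROUP BY year

Execution result:
year | avg_gpa
1 | 3.20
2 | 2.40
3 | 3.08
4 | 2.19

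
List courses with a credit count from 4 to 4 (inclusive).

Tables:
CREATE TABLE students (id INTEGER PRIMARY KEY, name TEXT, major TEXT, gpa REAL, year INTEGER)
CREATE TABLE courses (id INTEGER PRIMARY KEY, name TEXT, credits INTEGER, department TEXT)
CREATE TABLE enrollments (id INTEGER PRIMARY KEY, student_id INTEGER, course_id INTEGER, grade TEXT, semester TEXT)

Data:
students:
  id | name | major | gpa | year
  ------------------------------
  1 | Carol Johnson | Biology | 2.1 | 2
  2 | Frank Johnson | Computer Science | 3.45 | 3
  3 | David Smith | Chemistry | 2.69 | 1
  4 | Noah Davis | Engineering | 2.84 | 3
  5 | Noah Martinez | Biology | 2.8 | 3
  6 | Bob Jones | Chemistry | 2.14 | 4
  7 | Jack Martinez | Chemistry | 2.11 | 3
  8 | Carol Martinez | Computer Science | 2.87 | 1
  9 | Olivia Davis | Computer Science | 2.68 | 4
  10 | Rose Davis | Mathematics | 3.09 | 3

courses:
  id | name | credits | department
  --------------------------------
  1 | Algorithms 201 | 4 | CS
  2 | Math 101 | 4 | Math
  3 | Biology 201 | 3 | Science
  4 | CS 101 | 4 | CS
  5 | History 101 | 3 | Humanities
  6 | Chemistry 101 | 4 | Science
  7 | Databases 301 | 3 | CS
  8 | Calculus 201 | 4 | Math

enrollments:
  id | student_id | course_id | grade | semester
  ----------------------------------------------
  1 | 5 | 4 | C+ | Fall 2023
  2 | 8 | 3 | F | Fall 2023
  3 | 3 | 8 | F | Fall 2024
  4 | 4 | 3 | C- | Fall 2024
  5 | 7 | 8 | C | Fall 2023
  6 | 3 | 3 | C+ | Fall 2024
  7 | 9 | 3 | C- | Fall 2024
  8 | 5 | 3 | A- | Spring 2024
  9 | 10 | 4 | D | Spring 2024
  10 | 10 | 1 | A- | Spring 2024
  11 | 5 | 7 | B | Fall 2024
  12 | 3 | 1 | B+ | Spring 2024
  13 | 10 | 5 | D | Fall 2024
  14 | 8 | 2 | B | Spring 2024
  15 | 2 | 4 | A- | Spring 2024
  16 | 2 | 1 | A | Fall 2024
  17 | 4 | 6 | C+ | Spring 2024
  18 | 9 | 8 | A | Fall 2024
SELECT name, credits FROM courses WHERE credits BETWEEN 4 AND 4

Execution result:
name | credits
Algorithms 201 | 4
Math 101 | 4
CS 101 | 4
Chemistry 101 | 4
Calculus 201 | 4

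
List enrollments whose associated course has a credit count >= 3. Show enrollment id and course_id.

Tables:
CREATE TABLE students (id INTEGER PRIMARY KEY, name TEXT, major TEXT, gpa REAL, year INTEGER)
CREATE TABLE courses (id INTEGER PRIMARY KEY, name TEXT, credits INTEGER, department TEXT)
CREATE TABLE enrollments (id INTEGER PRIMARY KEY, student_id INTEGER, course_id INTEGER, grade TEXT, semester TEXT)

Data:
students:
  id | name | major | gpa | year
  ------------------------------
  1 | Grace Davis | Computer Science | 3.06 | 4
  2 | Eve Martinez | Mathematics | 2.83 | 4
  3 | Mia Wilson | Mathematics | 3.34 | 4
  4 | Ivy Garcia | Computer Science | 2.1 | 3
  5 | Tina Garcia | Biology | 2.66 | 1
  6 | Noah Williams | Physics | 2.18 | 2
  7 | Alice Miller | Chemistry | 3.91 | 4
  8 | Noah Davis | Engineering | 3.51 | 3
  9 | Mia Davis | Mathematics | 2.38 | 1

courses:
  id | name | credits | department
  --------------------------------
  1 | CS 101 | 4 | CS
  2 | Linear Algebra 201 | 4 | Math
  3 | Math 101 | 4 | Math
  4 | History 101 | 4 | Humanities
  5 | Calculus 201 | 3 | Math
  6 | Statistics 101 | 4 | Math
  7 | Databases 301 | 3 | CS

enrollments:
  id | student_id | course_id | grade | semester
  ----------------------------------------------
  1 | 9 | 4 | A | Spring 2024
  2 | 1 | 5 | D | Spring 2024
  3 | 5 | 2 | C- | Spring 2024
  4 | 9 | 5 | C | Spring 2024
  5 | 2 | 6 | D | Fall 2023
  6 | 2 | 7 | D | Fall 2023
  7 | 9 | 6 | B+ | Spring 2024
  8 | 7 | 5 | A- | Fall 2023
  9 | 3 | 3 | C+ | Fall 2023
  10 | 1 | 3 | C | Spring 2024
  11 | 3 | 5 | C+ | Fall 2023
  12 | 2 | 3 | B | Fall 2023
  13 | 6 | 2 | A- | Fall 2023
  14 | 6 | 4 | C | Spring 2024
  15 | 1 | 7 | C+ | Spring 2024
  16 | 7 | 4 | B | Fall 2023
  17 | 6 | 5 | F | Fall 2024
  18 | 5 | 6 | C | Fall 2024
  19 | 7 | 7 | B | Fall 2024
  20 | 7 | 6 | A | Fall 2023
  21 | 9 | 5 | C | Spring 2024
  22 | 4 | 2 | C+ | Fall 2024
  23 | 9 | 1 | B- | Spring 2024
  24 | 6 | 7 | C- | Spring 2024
SELECT id, course_id FROM enrollments WHERE course_id IN (SELECT id FROM courses WHERE credits >= 3)

Execution result:
id | course_id
1 | 4
2 | 5
3 | 2
4 | 5
5 | 6
6 | 7
7 | 6
8 | 5
9 | 3
10 | 3
11 | 5
12 | 3
13 | 2
14 | 4
15 | 7
16 | 4
17 | 5
18 | 6
19 | 7
20 | 6
21 | 5
22 | 2
23 | 1
24 | 7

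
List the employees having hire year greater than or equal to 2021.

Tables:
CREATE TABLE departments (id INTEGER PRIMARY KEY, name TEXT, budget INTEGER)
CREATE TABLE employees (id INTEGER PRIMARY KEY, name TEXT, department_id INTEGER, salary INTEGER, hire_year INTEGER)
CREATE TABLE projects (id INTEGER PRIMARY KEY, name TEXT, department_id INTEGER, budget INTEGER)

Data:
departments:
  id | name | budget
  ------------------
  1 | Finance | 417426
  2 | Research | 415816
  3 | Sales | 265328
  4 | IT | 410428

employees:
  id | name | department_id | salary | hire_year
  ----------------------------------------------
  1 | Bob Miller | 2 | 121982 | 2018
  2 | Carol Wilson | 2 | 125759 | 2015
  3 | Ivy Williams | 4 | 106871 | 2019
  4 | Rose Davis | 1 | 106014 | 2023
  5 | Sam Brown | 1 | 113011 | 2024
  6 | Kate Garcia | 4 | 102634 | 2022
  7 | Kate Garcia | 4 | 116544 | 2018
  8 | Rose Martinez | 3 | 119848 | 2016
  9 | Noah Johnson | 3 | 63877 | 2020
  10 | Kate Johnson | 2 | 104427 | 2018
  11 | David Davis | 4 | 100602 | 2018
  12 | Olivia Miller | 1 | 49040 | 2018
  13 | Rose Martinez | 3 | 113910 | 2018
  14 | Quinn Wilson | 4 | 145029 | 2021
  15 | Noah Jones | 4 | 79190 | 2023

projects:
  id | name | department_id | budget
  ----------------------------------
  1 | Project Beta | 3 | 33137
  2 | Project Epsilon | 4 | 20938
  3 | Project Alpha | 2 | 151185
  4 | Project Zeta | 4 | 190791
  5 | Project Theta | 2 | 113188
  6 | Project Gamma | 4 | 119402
SELECT name, hire_year FROM employees WHERE hire_year >= 2021

Execution result:
name | hire_year
Rose Davis | 2023
Sam Brown | 2024
Kate Garcia | 2022
Quinn Wilson | 2021
Noah Jones | 2023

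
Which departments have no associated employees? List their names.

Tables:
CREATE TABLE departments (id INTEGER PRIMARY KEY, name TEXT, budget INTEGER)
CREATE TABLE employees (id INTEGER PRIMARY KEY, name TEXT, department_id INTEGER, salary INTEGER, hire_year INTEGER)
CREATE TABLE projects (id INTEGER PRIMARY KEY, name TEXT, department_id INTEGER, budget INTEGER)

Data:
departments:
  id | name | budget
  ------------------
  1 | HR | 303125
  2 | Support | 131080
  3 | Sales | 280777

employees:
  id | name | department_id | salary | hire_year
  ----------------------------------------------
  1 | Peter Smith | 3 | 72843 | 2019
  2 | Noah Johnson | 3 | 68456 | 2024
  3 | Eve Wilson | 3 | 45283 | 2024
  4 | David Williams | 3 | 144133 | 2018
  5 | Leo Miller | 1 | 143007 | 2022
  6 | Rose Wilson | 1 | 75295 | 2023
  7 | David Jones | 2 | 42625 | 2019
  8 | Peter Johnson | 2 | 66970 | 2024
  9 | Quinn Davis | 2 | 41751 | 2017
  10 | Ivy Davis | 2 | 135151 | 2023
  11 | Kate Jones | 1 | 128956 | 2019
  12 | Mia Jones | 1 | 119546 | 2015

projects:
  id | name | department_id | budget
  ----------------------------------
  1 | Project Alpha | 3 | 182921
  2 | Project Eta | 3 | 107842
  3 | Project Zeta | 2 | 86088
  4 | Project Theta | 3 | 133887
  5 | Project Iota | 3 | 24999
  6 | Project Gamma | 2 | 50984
SELECT p.name FROM departments p LEFT JOIN employees c ON c.department_id = p.id WHERE c.id IS NULL

Execution result:
(no rows)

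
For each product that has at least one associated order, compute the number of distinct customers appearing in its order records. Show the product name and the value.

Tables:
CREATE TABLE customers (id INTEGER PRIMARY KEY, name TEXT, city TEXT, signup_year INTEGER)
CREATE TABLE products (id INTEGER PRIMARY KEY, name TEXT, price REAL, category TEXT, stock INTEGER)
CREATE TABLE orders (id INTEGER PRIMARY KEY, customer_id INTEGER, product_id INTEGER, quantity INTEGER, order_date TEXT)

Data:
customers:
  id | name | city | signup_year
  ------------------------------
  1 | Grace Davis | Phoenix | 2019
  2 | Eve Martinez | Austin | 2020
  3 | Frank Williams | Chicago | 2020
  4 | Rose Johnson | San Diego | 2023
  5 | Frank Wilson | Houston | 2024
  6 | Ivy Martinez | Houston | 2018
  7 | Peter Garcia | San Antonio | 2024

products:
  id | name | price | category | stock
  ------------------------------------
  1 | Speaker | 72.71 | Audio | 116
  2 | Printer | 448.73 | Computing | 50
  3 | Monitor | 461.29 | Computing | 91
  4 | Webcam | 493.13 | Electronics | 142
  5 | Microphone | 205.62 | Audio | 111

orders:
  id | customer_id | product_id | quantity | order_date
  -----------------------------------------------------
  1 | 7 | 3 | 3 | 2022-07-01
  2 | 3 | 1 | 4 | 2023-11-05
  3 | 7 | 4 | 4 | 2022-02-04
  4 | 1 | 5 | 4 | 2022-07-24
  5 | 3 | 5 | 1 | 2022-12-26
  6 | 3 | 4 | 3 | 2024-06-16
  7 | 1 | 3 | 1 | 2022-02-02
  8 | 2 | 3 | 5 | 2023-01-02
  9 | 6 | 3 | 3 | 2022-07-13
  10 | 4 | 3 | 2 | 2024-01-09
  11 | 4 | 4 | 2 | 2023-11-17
SELECT p.name, COUNT(DISTINCT c.customer_id) AS distinct_customer_count FROM orders c JOIN products p ON c.product_id = p.id GROUP BY p.id, p.name

Execution result:
name | distinct_customer_count
Speaker | 1
Monitor | 5
Webcam | 3
Microphone | 2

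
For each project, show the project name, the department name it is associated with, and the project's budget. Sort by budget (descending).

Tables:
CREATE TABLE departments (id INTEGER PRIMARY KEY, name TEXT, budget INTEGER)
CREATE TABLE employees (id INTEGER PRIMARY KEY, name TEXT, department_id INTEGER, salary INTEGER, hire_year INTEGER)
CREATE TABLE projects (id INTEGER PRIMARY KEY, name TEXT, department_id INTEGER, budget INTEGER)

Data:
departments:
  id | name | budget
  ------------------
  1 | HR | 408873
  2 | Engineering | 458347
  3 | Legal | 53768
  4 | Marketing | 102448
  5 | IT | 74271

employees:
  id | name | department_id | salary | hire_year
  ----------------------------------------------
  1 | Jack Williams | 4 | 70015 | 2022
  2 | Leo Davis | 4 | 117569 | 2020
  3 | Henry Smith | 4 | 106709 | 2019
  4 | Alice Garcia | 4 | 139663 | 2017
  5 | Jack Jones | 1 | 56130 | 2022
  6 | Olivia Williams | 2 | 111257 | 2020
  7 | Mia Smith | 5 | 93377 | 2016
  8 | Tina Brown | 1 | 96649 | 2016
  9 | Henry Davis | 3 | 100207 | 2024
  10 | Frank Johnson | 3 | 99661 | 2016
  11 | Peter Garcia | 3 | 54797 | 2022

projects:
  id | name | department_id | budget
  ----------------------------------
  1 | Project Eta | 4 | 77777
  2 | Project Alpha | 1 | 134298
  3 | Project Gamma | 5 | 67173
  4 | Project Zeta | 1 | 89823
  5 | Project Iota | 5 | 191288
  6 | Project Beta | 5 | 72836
SELECT c.name, p.name AS department, c.budget FROM projects c JOIN departments p ON c.department_id = p.id ORDER BY c.budget DESC

Execution result:
name | department | budget
Project Iota | IT | 191288
Project Alpha | HR | 134298
Project Zeta | HR | 89823
Project Eta | Marketing | 77777
Project Beta | IT | 72836
Project Gamma | IT | 67173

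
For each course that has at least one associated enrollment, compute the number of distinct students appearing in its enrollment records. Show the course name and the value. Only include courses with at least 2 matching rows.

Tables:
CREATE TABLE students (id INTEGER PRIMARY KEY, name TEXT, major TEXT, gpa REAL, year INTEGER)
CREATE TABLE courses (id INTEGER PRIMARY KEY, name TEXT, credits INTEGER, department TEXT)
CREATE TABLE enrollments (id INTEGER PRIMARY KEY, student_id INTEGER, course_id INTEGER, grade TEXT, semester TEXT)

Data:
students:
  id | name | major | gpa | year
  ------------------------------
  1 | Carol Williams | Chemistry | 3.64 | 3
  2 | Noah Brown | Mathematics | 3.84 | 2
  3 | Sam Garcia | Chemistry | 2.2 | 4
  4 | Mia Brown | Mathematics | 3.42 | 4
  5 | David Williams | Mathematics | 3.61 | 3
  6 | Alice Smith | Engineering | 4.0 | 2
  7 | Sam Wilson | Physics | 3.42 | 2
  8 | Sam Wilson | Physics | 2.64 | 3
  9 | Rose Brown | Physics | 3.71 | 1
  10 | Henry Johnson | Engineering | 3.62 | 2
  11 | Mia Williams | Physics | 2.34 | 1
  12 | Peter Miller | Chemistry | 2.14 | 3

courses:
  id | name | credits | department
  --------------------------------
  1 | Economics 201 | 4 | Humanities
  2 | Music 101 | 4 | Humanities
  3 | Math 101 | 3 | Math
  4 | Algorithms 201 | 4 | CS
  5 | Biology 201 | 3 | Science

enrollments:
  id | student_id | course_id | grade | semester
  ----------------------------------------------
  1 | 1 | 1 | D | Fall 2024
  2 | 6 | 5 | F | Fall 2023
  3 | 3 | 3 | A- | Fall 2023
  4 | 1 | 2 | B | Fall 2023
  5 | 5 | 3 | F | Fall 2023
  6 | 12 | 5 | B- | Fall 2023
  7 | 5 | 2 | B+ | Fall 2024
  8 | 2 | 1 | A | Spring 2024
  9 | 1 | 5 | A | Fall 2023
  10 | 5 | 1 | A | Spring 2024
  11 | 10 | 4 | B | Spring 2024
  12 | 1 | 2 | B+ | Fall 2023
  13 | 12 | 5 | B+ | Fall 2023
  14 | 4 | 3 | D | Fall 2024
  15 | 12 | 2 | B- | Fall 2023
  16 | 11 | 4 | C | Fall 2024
SELECT p.name, COUNT(DISTINCT c.student_id) AS distinct_student_count FROM enrollments c JOIN courses p ON c.course_id = p.id GROUP BY p.id, p.name HAVING COUNT(*) >= 2

Execution result:
name | distinct_student_count
Economics 201 | 3
Music 101 | 3
Math 101 | 3
Algorithms 201 | 2
Biology 201 | 3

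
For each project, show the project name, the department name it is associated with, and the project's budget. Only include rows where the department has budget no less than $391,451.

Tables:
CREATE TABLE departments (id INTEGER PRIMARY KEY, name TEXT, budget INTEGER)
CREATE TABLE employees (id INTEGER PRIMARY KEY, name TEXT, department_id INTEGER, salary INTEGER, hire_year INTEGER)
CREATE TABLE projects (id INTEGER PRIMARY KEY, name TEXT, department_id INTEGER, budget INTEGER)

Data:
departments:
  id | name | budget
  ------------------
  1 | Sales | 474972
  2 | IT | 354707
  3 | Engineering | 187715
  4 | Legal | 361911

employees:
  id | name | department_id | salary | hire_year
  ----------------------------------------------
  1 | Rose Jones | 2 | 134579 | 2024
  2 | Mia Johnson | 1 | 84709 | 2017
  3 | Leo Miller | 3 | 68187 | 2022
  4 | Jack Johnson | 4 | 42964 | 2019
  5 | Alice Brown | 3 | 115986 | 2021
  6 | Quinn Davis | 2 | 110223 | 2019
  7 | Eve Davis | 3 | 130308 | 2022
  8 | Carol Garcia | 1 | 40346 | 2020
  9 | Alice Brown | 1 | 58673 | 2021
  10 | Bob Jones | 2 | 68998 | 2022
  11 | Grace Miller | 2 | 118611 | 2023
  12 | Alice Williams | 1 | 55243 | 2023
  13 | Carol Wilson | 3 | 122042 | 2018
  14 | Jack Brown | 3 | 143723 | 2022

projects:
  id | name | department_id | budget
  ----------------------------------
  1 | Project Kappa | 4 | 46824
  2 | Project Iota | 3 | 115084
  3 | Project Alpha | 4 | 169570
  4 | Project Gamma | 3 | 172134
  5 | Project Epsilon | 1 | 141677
SELECT c.name, p.name AS department, c.budget FROM projects c JOIN departments p ON c.department_id = p.id WHERE p.budget >= 391451

Execution result:
name | department | budget
Project Epsilon | Sales | 141677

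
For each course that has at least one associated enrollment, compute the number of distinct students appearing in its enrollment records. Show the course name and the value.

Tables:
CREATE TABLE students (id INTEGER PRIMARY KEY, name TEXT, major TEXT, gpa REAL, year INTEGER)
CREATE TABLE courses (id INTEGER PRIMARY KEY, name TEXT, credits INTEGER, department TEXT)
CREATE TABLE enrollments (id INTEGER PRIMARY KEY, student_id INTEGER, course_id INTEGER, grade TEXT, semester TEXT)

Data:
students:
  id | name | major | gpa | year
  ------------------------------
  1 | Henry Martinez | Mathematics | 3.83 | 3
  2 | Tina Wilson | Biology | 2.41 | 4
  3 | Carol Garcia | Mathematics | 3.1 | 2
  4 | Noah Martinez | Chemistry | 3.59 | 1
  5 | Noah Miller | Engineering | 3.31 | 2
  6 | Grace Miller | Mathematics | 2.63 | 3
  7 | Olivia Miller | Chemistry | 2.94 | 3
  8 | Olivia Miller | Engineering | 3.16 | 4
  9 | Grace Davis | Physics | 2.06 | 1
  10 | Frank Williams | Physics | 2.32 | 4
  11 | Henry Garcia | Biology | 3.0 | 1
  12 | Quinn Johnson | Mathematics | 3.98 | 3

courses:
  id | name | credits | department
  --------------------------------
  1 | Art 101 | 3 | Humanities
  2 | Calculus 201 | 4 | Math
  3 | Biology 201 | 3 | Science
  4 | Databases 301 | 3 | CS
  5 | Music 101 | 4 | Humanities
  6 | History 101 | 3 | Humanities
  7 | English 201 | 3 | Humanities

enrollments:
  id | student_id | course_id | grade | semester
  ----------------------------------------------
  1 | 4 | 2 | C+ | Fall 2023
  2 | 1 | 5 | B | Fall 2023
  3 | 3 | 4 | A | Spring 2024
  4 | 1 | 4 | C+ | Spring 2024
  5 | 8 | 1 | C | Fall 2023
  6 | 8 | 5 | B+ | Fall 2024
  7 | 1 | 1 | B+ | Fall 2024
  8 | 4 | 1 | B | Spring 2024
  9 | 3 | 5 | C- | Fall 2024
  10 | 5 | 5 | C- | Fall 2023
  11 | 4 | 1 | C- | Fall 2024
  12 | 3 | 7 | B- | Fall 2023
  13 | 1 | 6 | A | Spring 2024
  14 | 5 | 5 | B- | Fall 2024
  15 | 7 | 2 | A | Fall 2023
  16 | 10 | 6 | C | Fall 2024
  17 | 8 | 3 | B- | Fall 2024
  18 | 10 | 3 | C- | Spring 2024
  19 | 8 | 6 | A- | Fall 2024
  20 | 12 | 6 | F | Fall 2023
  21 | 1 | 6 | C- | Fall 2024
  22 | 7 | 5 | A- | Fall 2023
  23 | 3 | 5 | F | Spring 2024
SELECT p.name, COUNT(DISTINCT c.student_id) AS distinct_student_count FROM enrollments c JOIN courses p ON c.course_id = p.id GROUP BY p.id, p.name

Execution result:
name | distinct_student_count
Art 101 | 3
Calculus 201 | 2
Biology 201 | 2
Databases 301 | 2
Music 101 | 5
History 101 | 4
English 201 | 1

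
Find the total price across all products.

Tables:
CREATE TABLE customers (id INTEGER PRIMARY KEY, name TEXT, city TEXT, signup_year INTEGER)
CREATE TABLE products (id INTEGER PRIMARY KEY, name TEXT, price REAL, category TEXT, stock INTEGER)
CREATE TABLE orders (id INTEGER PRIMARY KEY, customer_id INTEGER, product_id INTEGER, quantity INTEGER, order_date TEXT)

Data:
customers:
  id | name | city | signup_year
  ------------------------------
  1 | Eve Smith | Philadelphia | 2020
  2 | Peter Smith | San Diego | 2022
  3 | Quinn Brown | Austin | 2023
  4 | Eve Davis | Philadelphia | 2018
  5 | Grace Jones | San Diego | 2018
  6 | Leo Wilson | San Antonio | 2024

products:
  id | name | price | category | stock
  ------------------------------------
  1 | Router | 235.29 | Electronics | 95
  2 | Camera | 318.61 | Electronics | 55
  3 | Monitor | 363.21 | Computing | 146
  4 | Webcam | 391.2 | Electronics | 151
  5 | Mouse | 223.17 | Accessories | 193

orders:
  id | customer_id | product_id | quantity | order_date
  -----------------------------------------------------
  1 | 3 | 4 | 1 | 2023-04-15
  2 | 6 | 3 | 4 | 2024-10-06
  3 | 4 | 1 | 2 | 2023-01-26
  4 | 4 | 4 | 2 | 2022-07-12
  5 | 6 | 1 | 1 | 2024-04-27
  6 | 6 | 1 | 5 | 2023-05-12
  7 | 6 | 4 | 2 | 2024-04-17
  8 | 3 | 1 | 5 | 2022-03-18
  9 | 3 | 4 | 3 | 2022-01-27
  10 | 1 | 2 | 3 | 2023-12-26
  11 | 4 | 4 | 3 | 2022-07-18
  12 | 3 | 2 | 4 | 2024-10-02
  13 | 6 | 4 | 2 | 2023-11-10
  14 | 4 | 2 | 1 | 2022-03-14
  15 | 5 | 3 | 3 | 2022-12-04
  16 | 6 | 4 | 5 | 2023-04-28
SELECT SUM(price) FROM products

Execution result:
1531.48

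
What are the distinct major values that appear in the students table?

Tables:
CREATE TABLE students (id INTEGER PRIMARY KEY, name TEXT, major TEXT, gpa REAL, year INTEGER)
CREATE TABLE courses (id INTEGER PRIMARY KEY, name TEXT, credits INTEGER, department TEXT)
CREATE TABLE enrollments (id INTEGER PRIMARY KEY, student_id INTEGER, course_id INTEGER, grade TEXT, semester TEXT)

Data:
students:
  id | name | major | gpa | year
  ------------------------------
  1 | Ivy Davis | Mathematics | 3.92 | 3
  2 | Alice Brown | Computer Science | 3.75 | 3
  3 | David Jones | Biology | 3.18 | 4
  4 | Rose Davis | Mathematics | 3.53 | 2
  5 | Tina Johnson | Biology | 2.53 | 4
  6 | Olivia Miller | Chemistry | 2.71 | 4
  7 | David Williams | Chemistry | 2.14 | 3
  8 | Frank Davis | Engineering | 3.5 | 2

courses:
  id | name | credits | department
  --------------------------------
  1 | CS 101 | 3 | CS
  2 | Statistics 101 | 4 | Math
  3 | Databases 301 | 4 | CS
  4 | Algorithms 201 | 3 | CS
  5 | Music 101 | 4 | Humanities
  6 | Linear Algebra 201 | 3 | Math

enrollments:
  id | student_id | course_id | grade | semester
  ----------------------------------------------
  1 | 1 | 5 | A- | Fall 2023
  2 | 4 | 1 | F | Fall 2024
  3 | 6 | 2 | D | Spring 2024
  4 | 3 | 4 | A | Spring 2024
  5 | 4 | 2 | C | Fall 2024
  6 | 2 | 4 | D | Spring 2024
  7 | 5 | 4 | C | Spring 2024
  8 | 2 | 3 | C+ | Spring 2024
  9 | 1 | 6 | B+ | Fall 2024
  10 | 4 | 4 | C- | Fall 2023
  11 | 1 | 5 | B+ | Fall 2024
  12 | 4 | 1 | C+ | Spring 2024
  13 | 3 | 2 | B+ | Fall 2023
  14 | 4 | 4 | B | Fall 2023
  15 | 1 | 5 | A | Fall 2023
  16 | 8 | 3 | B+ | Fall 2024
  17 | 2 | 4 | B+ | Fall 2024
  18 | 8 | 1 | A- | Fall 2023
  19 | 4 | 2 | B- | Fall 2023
SELECT DISTINCT major FROM students

Execution result:
major
Mathematics
Computer Science
Biology
Chemistry
Engineering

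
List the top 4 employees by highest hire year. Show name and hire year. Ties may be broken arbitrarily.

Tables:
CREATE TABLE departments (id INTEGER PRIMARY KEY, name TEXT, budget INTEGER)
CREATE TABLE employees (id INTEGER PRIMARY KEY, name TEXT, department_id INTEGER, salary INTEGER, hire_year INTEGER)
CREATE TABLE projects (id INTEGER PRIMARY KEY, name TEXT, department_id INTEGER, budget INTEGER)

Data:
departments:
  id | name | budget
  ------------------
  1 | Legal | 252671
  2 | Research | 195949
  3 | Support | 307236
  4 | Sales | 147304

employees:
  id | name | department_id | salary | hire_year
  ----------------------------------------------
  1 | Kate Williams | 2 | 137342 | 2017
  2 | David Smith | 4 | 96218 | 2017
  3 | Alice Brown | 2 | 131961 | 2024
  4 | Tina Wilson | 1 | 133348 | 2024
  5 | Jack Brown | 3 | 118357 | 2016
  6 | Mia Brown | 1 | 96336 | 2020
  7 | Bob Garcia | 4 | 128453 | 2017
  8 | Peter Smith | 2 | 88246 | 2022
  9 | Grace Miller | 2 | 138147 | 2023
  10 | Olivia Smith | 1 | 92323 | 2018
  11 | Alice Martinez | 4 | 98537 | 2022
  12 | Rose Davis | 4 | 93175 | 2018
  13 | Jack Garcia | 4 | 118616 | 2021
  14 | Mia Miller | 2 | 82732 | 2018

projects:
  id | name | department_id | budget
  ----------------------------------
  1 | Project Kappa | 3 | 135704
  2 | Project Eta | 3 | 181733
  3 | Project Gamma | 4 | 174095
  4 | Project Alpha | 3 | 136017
SELECT name, hire_year FROM employees ORDER BY hire_year DESC LIMIT 4

Execution result:
name | hire_year
Alice Brown | 2024
Tina Wilson | 2024
Grace Miller | 2023
Peter Smith | 2022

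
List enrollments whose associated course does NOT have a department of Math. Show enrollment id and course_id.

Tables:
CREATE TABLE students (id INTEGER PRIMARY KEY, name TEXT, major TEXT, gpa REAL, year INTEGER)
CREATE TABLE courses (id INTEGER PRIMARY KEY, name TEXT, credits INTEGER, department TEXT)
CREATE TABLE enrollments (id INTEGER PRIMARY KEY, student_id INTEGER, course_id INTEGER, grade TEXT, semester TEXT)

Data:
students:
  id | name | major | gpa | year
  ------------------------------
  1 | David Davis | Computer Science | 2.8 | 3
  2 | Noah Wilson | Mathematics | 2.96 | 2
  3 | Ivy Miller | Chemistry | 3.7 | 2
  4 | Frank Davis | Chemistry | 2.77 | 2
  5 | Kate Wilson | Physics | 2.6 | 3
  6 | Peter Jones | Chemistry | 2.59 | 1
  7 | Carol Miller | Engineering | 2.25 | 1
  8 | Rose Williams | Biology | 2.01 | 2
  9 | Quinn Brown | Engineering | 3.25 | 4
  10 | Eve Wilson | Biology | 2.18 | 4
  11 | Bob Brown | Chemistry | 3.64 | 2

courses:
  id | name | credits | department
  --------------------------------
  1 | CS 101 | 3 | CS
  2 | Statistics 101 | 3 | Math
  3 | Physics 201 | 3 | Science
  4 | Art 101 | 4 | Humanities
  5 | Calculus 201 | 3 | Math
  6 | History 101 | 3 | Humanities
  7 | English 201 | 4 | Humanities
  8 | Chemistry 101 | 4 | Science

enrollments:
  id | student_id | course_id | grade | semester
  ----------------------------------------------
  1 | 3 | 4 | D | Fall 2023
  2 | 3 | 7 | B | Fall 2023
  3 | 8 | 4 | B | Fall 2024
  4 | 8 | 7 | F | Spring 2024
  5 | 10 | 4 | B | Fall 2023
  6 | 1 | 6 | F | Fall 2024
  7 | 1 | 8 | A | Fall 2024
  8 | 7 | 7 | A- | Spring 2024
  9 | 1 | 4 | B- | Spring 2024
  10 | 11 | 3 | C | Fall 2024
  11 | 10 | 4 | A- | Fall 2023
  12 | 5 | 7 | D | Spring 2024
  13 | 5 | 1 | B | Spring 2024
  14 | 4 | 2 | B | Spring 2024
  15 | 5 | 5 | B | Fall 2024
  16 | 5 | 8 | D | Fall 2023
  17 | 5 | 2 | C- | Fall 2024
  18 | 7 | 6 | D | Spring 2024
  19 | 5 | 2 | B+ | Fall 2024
SELECT id, course_id FROM enrollments WHERE course_id NOT IN (SELECT id FROM courses WHERE department = 'Math')

Execution result:
id | course_id
1 | 4
2 | 7
3 | 4
4 | 7
5 | 4
6 | 6
7 | 8
8 | 7
9 | 4
10 | 3
11 | 4
12 | 7
13 | 1
16 | 8
18 | 6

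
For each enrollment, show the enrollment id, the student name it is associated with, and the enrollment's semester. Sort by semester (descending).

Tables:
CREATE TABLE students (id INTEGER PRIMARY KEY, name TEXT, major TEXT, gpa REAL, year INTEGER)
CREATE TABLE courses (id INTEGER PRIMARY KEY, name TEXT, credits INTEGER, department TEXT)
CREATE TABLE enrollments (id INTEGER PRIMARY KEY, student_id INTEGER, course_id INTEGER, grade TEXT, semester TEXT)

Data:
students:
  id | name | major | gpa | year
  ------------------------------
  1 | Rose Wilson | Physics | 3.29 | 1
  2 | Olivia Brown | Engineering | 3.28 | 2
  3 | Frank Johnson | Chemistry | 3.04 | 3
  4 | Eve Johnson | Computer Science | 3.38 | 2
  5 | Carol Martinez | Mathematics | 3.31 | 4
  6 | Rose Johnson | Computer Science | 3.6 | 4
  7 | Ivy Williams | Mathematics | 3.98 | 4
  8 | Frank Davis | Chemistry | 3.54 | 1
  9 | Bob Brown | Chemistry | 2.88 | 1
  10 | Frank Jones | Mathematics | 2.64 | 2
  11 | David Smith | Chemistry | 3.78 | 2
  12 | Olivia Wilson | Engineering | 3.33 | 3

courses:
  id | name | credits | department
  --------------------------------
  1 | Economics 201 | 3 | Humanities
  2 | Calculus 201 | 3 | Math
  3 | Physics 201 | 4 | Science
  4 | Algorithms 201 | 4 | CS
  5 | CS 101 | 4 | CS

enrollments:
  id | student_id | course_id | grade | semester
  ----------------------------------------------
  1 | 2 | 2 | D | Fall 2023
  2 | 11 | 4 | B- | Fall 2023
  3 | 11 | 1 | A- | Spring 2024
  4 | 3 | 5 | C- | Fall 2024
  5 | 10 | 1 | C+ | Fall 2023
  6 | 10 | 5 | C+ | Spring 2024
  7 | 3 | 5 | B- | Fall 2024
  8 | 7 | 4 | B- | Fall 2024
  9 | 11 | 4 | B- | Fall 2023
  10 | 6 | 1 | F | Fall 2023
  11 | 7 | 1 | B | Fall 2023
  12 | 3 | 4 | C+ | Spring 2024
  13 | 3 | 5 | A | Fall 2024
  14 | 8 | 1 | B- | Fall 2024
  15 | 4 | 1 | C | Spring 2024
SELECT c.id, p.name AS student, c.semester FROM enrollments c JOIN students p ON c.student_id = p.id ORDER BY c.semester DESC

Execution result:
id | student | semester
3 | David Smith | Spring 2024
6 | Frank Jones | Spring 2024
12 | Frank Johnson | Spring 2024
15 | Eve Johnson | Spring 2024
4 | Frank Johnson | Fall 2024
7 | Frank Johnson | Fall 2024
8 | Ivy Williams | Fall 2024
13 | Frank Johnson | Fall 2024
14 | Frank Davis | Fall 2024
1 | Olivia Brown | Fall 2023
2 | David Smith | Fall 2023
5 | Frank Jones | Fall 2023
9 | David Smith | Fall 2023
10 | Rose Johnson | Fall 2023
11 | Ivy Williams | Fall 2023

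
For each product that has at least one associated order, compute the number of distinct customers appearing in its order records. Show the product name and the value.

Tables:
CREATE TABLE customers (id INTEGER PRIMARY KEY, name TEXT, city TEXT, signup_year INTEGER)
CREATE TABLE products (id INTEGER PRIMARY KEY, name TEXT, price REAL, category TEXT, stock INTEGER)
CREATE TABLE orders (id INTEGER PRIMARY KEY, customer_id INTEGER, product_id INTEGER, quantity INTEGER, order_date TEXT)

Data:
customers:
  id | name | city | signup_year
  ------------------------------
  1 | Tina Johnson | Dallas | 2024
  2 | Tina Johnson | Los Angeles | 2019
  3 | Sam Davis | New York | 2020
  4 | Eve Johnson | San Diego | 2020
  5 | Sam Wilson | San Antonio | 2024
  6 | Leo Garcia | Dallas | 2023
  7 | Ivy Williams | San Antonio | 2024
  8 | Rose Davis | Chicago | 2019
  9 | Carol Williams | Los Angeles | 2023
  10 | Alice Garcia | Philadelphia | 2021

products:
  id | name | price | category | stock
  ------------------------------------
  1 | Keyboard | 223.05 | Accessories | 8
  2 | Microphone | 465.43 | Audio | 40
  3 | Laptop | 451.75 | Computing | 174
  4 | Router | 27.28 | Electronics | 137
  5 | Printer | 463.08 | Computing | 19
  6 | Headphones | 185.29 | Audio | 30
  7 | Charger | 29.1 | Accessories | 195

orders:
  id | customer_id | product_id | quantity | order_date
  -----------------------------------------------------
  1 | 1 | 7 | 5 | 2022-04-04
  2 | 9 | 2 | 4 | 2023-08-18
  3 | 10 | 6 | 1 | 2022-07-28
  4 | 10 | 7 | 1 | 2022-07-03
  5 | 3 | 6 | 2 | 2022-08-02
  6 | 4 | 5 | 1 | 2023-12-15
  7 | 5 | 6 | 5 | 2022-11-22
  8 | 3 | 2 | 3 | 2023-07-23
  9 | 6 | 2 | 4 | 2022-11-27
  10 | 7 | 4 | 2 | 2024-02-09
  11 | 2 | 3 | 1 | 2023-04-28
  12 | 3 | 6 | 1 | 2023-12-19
SELECT p.name, COUNT(DISTINCT c.customer_id) AS distinct_customer_count FROM orders c JOIN products p ON c.product_id = p.id GROUP BY p.id, p.name

Execution result:
name | distinct_customer_count
Microphone | 3
Laptop | 1
Router | 1
Printer | 1
Headphones | 3
Charger | 2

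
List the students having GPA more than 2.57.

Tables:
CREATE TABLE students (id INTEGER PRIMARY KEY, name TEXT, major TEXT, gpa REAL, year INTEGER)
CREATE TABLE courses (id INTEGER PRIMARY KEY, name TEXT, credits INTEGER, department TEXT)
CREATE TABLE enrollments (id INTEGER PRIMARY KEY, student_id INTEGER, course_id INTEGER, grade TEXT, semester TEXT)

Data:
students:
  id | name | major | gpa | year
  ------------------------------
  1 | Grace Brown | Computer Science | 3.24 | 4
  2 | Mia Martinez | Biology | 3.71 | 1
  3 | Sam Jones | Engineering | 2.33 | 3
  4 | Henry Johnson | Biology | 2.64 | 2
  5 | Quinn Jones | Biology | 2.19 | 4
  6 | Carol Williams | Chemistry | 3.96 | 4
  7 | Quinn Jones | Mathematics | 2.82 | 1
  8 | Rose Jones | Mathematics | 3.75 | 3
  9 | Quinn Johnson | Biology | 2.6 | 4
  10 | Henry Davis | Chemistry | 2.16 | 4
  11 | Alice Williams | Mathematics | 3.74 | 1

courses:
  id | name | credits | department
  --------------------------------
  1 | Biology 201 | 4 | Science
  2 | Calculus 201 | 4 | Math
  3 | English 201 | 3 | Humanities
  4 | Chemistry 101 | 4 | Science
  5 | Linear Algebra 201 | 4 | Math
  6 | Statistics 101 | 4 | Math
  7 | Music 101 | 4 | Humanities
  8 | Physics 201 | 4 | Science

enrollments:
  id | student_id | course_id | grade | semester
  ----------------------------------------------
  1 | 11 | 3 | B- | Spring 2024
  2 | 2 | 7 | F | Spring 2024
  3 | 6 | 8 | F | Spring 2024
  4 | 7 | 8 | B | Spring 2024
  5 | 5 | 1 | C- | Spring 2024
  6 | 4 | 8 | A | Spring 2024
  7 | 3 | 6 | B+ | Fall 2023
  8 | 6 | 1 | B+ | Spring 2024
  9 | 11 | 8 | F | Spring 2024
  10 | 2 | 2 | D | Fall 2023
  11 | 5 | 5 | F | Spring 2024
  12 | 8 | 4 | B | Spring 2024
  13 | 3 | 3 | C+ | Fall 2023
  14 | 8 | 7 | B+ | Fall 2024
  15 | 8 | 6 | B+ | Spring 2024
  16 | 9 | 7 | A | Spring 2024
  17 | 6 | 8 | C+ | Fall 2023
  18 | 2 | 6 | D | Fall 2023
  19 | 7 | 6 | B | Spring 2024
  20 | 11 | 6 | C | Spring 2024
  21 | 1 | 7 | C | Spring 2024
SELECT name, gpa FROM students WHERE gpa > 2.57

Execution result:
name | gpa
Grace Brown | 3.24
Mia Martinez | 3.71
Henry Johnson | 2.64
Carol Williams | 3.96
Quinn Jones | 2.82
Rose Jones | 3.75
Quinn Johnson | 2.60
Alice Williams | 3.74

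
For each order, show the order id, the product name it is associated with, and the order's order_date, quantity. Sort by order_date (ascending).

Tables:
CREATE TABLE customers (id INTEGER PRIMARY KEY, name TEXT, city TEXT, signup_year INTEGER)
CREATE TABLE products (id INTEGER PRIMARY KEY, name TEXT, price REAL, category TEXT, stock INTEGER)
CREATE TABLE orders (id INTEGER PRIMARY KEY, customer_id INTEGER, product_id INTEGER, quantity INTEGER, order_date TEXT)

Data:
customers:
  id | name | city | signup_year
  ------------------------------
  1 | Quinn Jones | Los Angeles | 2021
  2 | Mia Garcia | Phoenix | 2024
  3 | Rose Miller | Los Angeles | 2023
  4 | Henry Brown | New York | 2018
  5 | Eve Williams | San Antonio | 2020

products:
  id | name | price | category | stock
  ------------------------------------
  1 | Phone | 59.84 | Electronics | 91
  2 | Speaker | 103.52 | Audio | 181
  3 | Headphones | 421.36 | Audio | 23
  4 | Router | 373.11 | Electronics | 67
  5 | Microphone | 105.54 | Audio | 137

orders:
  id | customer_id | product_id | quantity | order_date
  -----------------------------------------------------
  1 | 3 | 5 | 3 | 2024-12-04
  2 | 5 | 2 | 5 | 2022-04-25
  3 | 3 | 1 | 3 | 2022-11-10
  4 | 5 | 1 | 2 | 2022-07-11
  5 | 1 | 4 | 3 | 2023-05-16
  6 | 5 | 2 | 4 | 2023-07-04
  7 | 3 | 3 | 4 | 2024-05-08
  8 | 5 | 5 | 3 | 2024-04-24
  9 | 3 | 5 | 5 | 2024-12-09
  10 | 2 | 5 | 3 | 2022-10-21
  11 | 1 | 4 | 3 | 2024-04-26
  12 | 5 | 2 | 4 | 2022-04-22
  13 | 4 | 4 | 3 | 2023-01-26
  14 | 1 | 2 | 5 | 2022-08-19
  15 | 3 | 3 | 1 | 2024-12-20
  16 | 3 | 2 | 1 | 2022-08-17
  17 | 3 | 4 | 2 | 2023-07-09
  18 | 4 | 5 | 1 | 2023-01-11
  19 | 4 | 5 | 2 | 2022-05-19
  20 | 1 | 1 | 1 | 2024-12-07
SELECT c.id, p.name AS product, c.order_date, c.quantity FROM orders c JOIN products p ON c.product_id = p.id ORDER BY c.order_date ASC

Execution result:
id | product | order_date | quantity
12 | Speaker | 2022-04-22 | 4
2 | Speaker | 2022-04-25 | 5
19 | Microphone | 2022-05-19 | 2
4 | Phone | 2022-07-11 | 2
16 | Speaker | 2022-08-17 | 1
14 | Speaker | 2022-08-19 | 5
10 | Microphone | 2022-10-21 | 3
3 | Phone | 2022-11-10 | 3
18 | Microphone | 2023-01-11 | 1
13 | Router | 2023-01-26 | 3
5 | Router | 2023-05-16 | 3
6 | Speaker | 2023-07-04 | 4
17 | Router | 2023-07-09 | 2
8 | Microphone | 2024-04-24 | 3
11 | Router | 2024-04-26 | 3
7 | Headphones | 2024-05-08 | 4
1 | Microphone | 2024-12-04 | 3
20 | Phone | 2024-12-07 | 1
9 | Microphone | 2024-12-09 | 5
15 | Headphones | 2024-12-20 | 1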